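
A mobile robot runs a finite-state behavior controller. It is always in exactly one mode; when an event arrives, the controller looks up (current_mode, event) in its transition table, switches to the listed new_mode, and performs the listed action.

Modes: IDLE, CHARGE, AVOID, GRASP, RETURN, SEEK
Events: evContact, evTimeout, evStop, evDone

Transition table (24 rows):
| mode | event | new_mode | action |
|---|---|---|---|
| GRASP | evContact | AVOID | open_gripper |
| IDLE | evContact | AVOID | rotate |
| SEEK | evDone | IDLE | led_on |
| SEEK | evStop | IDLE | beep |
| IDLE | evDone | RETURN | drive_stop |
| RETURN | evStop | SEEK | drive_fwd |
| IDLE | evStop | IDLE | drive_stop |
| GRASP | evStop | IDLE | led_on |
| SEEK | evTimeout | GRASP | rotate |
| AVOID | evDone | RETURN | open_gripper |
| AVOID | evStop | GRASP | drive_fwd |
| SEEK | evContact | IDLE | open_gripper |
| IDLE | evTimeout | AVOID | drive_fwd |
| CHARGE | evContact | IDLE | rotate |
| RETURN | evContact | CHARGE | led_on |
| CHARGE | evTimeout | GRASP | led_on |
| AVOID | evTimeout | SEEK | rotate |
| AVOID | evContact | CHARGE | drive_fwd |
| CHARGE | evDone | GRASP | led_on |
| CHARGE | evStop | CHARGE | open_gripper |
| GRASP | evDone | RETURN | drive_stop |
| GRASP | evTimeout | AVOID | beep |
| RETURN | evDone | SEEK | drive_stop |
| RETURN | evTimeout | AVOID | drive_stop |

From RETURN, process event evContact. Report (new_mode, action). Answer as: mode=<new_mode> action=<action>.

mode=CHARGE action=led_on

current mode = RETURN; filter table to that mode:
  (RETURN, evStop) → (SEEK, drive_fwd)
  (RETURN, evContact) → (CHARGE, led_on)  ← event matches
  (RETURN, evDone) → (SEEK, drive_stop)
  (RETURN, evTimeout) → (AVOID, drive_stop)
event = evContact selects (CHARGE, led_on)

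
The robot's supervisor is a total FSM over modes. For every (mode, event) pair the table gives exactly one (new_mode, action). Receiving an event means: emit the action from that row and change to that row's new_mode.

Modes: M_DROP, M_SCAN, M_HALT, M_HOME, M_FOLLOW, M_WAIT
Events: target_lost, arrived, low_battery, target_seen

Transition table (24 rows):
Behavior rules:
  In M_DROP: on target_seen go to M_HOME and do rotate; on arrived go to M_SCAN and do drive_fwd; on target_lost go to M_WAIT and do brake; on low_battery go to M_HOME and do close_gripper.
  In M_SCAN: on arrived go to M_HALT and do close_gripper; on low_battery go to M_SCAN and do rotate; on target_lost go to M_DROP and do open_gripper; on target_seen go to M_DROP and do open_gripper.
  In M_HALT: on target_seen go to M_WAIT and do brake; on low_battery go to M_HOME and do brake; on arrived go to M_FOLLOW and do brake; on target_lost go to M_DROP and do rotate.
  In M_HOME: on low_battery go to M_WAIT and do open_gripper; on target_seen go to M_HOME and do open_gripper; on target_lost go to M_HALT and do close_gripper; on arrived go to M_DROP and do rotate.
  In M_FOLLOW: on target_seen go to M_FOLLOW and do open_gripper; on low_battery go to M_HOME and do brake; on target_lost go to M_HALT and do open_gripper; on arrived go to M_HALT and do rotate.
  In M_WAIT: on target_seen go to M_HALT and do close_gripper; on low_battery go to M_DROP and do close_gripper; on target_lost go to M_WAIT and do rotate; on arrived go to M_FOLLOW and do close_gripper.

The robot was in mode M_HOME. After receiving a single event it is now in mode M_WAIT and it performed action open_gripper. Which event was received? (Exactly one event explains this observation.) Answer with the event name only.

low_battery

try target_lost: (M_HOME, target_lost) → (M_HALT, close_gripper)
try arrived: (M_HOME, arrived) → (M_DROP, rotate)
try low_battery: (M_HOME, low_battery) → (M_WAIT, open_gripper)  ← matches
try target_seen: (M_HOME, target_seen) → (M_HOME, open_gripper)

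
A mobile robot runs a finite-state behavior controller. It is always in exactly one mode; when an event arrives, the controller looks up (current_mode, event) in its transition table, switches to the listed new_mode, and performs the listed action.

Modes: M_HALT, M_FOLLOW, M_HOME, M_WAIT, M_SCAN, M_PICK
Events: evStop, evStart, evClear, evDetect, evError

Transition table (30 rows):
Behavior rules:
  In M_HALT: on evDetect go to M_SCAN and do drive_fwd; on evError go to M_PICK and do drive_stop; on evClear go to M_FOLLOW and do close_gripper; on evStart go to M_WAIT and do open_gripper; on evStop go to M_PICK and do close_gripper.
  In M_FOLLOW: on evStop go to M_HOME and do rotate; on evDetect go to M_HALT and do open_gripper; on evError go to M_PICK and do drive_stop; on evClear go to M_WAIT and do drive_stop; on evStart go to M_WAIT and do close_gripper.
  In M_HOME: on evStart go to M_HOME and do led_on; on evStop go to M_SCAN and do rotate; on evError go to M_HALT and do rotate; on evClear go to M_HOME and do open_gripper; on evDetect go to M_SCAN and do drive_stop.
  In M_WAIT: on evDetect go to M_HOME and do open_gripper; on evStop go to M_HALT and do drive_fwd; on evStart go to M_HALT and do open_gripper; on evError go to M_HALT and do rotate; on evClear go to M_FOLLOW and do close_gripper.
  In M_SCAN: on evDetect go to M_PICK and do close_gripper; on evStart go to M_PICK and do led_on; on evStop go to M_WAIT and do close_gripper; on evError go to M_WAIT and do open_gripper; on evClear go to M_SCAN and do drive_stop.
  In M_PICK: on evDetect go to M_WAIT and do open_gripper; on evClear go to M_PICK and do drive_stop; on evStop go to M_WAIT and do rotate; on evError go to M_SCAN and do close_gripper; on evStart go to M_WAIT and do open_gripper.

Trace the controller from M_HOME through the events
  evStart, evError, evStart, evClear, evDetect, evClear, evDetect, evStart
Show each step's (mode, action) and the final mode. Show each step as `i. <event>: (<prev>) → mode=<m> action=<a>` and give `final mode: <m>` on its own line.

final mode: M_WAIT

1. evStart: (M_HOME) → mode=M_HOME action=led_on
2. evError: (M_HOME) → mode=M_HALT action=rotate
3. evStart: (M_HALT) → mode=M_WAIT action=open_gripper
4. evClear: (M_WAIT) → mode=M_FOLLOW action=close_gripper
5. evDetect: (M_FOLLOW) → mode=M_HALT action=open_gripper
6. evClear: (M_HALT) → mode=M_FOLLOW action=close_gripper
7. evDetect: (M_FOLLOW) → mode=M_HALT action=open_gripper
8. evStart: (M_HALT) → mode=M_WAIT action=open_gripper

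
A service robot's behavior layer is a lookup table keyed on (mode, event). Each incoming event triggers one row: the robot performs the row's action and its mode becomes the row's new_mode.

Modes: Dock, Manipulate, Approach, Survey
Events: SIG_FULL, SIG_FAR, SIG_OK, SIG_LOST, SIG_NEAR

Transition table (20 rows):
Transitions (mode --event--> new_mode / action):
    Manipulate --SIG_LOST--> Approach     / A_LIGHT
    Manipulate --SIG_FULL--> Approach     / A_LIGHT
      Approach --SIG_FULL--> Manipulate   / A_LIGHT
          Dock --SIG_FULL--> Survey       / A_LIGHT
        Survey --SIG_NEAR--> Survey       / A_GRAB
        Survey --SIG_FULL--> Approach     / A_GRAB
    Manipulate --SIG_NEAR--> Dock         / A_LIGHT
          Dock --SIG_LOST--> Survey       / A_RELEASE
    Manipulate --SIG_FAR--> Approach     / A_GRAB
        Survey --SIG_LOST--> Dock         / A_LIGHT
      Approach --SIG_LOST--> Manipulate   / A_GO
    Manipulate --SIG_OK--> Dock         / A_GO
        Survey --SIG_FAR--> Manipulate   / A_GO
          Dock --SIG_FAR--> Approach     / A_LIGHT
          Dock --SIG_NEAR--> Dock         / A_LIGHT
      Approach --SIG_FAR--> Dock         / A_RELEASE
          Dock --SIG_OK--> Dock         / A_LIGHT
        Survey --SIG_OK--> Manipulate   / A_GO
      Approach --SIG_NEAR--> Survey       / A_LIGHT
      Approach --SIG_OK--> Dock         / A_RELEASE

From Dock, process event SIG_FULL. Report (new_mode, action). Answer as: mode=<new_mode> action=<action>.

current mode = Dock; filter table to that mode:
  (Dock, SIG_FULL) → (Survey, A_LIGHT)  ← event matches
  (Dock, SIG_LOST) → (Survey, A_RELEASE)
  (Dock, SIG_FAR) → (Approach, A_LIGHT)
  (Dock, SIG_NEAR) → (Dock, A_LIGHT)
  (Dock, SIG_OK) → (Dock, A_LIGHT)
event = SIG_FULL selects (Survey, A_LIGHT)

mode=Survey action=A_LIGHT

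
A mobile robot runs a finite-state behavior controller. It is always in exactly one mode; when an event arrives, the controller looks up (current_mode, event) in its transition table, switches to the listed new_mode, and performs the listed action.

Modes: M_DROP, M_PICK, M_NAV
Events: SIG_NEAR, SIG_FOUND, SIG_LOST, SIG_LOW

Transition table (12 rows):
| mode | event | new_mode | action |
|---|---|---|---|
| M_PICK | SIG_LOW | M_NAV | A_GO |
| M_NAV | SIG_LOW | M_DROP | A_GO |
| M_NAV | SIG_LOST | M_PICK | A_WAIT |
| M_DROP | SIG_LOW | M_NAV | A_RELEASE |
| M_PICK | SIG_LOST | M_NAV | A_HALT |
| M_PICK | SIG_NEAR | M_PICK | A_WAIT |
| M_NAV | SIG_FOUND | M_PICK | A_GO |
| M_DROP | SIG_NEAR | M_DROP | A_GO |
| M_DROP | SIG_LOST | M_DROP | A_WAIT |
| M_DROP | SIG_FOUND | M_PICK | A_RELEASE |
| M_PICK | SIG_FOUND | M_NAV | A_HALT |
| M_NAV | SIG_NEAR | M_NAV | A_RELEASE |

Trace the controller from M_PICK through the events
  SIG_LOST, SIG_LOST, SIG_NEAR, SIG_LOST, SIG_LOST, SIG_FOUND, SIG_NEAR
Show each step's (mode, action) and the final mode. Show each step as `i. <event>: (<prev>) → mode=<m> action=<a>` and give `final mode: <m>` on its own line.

final mode: M_NAV

1. SIG_LOST: (M_PICK) → mode=M_NAV action=A_HALT
2. SIG_LOST: (M_NAV) → mode=M_PICK action=A_WAIT
3. SIG_NEAR: (M_PICK) → mode=M_PICK action=A_WAIT
4. SIG_LOST: (M_PICK) → mode=M_NAV action=A_HALT
5. SIG_LOST: (M_NAV) → mode=M_PICK action=A_WAIT
6. SIG_FOUND: (M_PICK) → mode=M_NAV action=A_HALT
7. SIG_NEAR: (M_NAV) → mode=M_NAV action=A_RELEASE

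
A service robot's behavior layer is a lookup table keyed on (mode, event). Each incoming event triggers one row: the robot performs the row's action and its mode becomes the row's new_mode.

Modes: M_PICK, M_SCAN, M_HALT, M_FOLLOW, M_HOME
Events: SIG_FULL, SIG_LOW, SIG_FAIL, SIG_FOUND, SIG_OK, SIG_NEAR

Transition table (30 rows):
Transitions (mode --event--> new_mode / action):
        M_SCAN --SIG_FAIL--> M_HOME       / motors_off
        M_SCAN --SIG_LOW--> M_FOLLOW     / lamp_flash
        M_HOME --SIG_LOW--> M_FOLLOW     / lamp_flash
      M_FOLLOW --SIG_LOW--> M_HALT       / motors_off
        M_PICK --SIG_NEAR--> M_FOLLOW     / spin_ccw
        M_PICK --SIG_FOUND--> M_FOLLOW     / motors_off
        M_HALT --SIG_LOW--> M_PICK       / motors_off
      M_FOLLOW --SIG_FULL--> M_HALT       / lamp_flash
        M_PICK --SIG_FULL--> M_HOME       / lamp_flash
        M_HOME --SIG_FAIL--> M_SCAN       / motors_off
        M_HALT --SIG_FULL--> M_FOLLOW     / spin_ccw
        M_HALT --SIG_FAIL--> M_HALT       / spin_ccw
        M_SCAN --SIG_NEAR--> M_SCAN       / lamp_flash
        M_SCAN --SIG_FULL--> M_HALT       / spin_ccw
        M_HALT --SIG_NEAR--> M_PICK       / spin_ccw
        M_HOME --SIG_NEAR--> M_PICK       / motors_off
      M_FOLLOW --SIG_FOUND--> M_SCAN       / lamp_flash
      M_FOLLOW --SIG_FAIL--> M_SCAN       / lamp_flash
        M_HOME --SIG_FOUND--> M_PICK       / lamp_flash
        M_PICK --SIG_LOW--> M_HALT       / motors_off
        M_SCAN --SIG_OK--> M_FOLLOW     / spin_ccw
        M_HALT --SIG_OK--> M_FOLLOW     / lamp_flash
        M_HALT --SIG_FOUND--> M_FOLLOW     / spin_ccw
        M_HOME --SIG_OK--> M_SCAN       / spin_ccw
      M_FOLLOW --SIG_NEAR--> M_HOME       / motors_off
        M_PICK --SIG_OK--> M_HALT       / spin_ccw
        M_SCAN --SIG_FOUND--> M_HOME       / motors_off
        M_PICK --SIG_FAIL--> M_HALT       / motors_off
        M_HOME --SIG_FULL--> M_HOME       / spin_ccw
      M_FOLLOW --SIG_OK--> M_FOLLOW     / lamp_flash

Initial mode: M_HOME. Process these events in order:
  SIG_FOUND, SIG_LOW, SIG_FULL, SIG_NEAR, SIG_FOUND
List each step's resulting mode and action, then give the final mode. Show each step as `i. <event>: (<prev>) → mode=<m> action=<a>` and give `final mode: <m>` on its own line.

final mode: M_PICK

1. SIG_FOUND: (M_HOME) → mode=M_PICK action=lamp_flash
2. SIG_LOW: (M_PICK) → mode=M_HALT action=motors_off
3. SIG_FULL: (M_HALT) → mode=M_FOLLOW action=spin_ccw
4. SIG_NEAR: (M_FOLLOW) → mode=M_HOME action=motors_off
5. SIG_FOUND: (M_HOME) → mode=M_PICK action=lamp_flash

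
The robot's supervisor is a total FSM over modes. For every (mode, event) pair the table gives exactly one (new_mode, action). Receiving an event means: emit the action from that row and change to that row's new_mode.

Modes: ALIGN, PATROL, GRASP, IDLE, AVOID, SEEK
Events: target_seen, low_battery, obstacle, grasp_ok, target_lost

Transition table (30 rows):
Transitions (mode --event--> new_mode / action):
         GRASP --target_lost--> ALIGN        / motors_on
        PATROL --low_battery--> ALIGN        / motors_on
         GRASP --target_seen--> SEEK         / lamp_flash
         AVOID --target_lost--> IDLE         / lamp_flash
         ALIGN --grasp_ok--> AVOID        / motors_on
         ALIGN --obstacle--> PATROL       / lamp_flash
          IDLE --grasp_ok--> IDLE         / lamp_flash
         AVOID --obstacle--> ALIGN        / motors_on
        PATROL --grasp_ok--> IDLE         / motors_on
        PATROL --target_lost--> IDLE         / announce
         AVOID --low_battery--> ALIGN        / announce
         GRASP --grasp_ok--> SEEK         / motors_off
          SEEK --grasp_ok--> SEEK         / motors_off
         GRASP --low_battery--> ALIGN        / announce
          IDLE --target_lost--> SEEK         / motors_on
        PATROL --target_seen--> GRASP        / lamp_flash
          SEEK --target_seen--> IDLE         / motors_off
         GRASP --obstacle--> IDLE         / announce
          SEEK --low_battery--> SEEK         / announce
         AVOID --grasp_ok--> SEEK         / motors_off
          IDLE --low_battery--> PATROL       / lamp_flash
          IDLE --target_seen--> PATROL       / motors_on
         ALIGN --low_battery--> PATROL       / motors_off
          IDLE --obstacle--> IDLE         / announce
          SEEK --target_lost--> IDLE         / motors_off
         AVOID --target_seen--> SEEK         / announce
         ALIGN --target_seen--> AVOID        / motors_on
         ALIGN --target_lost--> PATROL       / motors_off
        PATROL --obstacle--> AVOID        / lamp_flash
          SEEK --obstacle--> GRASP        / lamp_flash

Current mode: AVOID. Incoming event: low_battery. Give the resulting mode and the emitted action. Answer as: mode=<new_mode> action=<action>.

mode=ALIGN action=announce

current mode = AVOID; filter table to that mode:
  (AVOID, target_lost) → (IDLE, lamp_flash)
  (AVOID, obstacle) → (ALIGN, motors_on)
  (AVOID, low_battery) → (ALIGN, announce)  ← event matches
  (AVOID, grasp_ok) → (SEEK, motors_off)
  (AVOID, target_seen) → (SEEK, announce)
event = low_battery selects (ALIGN, announce)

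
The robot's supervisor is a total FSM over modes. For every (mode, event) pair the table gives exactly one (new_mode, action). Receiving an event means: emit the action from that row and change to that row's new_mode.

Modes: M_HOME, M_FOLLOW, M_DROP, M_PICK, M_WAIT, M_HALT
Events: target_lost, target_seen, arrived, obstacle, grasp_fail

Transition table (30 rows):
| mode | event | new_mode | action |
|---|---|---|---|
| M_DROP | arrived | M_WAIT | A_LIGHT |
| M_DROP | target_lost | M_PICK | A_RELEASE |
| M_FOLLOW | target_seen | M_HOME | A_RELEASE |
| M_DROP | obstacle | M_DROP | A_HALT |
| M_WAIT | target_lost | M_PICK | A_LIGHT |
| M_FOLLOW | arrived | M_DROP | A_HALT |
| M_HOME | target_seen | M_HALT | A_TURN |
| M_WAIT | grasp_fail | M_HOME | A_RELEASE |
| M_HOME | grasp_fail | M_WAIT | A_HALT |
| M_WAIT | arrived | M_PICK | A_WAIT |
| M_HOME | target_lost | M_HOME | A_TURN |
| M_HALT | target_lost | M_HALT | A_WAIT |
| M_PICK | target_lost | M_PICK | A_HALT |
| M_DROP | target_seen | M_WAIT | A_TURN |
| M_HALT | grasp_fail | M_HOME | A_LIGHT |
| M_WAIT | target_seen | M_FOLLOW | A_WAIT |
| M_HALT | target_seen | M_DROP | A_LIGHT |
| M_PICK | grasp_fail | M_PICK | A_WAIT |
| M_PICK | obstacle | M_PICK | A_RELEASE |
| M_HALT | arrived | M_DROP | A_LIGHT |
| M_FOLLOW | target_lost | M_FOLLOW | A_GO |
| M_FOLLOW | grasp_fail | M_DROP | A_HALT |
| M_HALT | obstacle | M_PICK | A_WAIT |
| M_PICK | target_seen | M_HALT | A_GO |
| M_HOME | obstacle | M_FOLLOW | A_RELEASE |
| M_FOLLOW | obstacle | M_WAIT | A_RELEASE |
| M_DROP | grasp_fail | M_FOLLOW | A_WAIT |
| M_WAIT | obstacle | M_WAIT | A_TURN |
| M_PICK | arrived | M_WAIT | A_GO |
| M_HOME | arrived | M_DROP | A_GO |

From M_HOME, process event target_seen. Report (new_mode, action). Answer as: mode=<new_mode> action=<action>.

mode=M_HALT action=A_TURN

current mode = M_HOME; filter table to that mode:
  (M_HOME, target_seen) → (M_HALT, A_TURN)  ← event matches
  (M_HOME, grasp_fail) → (M_WAIT, A_HALT)
  (M_HOME, target_lost) → (M_HOME, A_TURN)
  (M_HOME, obstacle) → (M_FOLLOW, A_RELEASE)
  (M_HOME, arrived) → (M_DROP, A_GO)
event = target_seen selects (M_HALT, A_TURN)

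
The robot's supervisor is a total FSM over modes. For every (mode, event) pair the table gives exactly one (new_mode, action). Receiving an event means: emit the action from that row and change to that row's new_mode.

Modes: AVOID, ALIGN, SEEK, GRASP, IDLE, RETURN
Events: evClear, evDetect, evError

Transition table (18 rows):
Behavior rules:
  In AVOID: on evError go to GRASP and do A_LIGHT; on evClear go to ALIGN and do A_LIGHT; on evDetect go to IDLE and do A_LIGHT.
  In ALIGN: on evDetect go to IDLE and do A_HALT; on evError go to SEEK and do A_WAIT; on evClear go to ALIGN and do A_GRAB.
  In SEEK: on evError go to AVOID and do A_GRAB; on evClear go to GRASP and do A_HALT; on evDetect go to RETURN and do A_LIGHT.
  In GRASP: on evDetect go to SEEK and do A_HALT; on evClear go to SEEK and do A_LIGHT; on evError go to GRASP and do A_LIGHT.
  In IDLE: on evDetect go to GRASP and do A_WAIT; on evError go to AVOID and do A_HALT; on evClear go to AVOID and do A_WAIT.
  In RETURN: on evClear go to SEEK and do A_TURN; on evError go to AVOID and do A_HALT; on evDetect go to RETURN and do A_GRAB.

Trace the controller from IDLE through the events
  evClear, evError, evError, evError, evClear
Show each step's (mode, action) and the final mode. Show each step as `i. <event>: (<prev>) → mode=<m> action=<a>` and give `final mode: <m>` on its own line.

final mode: SEEK

1. evClear: (IDLE) → mode=AVOID action=A_WAIT
2. evError: (AVOID) → mode=GRASP action=A_LIGHT
3. evError: (GRASP) → mode=GRASP action=A_LIGHT
4. evError: (GRASP) → mode=GRASP action=A_LIGHT
5. evClear: (GRASP) → mode=SEEK action=A_LIGHT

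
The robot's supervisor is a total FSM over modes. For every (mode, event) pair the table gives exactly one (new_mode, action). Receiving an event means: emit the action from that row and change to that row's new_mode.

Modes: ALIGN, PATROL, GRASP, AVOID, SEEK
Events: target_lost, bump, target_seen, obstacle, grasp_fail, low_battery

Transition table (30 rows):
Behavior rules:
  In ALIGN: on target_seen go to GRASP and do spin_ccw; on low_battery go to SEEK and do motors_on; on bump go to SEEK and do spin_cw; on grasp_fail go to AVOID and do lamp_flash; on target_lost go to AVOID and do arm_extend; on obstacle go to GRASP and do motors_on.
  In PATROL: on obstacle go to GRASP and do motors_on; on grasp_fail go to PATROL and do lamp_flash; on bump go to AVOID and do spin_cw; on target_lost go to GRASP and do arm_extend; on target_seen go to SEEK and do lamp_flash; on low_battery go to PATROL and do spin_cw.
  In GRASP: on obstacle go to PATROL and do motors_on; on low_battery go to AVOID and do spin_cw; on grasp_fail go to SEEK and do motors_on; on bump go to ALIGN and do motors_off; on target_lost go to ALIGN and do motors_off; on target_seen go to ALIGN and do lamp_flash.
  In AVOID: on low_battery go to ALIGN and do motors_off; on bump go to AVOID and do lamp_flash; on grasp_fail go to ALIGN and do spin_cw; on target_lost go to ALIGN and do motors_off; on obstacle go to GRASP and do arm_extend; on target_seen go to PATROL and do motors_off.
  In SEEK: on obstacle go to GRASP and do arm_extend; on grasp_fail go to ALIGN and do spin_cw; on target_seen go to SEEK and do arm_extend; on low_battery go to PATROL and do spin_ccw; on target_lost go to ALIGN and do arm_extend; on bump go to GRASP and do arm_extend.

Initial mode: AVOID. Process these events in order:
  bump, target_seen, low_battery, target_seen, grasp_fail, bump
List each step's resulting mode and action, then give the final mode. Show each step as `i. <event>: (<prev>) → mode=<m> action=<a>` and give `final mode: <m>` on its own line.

1. bump: (AVOID) → mode=AVOID action=lamp_flash
2. target_seen: (AVOID) → mode=PATROL action=motors_off
3. low_battery: (PATROL) → mode=PATROL action=spin_cw
4. target_seen: (PATROL) → mode=SEEK action=lamp_flash
5. grasp_fail: (SEEK) → mode=ALIGN action=spin_cw
6. bump: (ALIGN) → mode=SEEK action=spin_cw

final mode: SEEK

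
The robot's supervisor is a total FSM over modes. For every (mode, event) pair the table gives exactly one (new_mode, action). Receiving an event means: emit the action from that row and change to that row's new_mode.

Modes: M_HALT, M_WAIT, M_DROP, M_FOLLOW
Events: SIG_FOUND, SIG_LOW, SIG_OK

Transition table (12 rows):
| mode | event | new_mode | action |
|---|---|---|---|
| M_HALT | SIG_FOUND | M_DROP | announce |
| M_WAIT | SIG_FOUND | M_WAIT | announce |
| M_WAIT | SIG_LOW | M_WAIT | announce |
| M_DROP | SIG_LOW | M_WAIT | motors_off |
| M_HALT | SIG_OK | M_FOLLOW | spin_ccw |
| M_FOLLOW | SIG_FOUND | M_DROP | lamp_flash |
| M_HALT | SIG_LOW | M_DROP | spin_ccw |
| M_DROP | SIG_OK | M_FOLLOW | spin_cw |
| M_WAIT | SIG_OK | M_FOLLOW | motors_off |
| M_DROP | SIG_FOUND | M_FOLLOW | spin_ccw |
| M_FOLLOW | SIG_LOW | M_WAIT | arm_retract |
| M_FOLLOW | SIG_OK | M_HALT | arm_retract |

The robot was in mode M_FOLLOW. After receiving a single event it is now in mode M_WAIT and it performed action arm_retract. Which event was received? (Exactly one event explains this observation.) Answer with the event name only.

try SIG_FOUND: (M_FOLLOW, SIG_FOUND) → (M_DROP, lamp_flash)
try SIG_LOW: (M_FOLLOW, SIG_LOW) → (M_WAIT, arm_retract)  ← matches
try SIG_OK: (M_FOLLOW, SIG_OK) → (M_HALT, arm_retract)

SIG_LOW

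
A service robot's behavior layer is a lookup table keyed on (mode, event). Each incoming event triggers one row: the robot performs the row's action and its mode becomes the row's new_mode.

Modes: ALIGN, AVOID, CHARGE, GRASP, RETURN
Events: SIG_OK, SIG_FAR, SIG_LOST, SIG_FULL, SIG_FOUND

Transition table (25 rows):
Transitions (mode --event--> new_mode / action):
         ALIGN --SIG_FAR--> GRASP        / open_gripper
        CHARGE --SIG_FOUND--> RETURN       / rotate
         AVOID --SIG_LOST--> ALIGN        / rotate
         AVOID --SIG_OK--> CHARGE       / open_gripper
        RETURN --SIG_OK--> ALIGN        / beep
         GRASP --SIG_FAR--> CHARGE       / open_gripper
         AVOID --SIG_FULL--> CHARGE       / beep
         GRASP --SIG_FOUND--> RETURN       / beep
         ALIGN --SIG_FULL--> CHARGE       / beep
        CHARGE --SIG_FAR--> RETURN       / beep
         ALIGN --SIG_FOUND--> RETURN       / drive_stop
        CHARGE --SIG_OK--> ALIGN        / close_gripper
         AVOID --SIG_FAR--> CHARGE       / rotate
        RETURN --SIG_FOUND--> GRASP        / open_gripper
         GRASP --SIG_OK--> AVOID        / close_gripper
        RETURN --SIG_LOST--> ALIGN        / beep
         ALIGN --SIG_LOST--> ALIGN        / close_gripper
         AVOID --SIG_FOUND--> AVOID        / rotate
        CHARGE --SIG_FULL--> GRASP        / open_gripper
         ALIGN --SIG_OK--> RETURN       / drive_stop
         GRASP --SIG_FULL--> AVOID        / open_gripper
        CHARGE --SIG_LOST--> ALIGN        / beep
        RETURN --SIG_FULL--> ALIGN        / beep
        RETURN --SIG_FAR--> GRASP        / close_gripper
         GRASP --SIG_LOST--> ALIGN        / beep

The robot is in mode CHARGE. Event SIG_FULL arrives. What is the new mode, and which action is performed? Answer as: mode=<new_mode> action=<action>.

current mode = CHARGE; filter table to that mode:
  (CHARGE, SIG_FOUND) → (RETURN, rotate)
  (CHARGE, SIG_FAR) → (RETURN, beep)
  (CHARGE, SIG_OK) → (ALIGN, close_gripper)
  (CHARGE, SIG_FULL) → (GRASP, open_gripper)  ← event matches
  (CHARGE, SIG_LOST) → (ALIGN, beep)
event = SIG_FULL selects (GRASP, open_gripper)

mode=GRASP action=open_gripper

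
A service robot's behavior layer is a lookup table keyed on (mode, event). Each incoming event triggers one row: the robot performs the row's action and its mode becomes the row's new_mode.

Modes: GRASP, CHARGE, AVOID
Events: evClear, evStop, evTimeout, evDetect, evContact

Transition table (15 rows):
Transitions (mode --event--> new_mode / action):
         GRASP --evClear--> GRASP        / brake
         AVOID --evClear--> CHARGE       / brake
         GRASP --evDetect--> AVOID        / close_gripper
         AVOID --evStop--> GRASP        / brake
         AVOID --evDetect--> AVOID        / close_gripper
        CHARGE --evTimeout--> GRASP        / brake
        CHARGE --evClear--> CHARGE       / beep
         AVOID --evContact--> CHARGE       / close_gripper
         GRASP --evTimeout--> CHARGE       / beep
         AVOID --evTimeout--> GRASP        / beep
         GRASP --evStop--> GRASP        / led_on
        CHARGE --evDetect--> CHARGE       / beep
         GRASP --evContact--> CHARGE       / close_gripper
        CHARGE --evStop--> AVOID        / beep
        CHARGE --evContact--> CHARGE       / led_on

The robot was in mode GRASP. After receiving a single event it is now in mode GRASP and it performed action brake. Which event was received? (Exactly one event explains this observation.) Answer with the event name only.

try evClear: (GRASP, evClear) → (GRASP, brake)  ← matches
try evStop: (GRASP, evStop) → (GRASP, led_on)
try evTimeout: (GRASP, evTimeout) → (CHARGE, beep)
try evDetect: (GRASP, evDetect) → (AVOID, close_gripper)
try evContact: (GRASP, evContact) → (CHARGE, close_gripper)

evClear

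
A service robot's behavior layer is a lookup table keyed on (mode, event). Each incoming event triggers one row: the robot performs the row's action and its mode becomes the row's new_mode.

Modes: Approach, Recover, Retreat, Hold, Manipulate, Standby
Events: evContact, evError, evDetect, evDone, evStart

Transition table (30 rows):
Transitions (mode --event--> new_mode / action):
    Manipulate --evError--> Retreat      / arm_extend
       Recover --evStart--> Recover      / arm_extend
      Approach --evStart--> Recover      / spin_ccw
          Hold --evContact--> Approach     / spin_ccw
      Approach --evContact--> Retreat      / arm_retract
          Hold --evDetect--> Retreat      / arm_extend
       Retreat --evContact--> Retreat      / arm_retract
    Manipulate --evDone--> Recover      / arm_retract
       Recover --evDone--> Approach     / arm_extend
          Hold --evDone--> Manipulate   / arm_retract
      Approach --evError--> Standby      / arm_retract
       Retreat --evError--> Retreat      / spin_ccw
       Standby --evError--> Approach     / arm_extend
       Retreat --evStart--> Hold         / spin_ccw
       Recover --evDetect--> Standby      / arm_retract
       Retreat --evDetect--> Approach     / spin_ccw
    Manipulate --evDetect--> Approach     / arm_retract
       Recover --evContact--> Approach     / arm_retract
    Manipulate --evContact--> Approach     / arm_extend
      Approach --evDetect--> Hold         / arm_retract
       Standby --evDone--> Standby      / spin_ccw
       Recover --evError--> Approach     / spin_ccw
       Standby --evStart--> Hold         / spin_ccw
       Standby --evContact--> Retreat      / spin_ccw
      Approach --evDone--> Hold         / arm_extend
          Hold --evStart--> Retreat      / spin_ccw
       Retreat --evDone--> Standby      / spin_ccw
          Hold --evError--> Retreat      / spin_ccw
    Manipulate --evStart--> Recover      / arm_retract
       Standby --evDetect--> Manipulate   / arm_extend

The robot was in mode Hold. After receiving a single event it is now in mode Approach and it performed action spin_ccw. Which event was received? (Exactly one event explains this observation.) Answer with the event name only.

evContact

try evContact: (Hold, evContact) → (Approach, spin_ccw)  ← matches
try evError: (Hold, evError) → (Retreat, spin_ccw)
try evDetect: (Hold, evDetect) → (Retreat, arm_extend)
try evDone: (Hold, evDone) → (Manipulate, arm_retract)
try evStart: (Hold, evStart) → (Retreat, spin_ccw)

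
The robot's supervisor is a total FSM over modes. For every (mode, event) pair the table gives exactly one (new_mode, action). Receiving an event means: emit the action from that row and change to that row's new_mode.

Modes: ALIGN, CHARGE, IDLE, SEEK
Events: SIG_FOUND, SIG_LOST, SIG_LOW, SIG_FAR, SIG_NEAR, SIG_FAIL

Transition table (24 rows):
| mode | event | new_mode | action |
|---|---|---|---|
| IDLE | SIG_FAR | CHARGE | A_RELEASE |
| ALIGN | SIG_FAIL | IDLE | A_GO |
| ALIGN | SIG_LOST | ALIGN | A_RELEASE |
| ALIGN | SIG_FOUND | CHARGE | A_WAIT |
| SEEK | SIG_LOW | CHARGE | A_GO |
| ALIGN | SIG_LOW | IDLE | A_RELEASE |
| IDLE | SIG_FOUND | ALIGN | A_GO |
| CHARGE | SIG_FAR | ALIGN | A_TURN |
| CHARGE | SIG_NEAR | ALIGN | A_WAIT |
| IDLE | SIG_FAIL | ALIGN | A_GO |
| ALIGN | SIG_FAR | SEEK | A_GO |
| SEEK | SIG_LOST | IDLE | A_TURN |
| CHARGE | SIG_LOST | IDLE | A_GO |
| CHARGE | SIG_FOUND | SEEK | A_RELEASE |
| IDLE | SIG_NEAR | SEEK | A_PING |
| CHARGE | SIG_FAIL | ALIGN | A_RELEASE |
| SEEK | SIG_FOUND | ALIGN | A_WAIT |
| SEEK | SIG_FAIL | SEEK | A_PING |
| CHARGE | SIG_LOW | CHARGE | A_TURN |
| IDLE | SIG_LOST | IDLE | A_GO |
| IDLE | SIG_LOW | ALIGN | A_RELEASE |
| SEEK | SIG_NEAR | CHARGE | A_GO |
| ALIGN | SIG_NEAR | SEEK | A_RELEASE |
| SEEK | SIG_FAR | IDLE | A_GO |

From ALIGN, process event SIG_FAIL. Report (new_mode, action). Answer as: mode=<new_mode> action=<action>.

current mode = ALIGN; filter table to that mode:
  (ALIGN, SIG_FAIL) → (IDLE, A_GO)  ← event matches
  (ALIGN, SIG_LOST) → (ALIGN, A_RELEASE)
  (ALIGN, SIG_FOUND) → (CHARGE, A_WAIT)
  (ALIGN, SIG_LOW) → (IDLE, A_RELEASE)
  (ALIGN, SIG_FAR) → (SEEK, A_GO)
  (ALIGN, SIG_NEAR) → (SEEK, A_RELEASE)
event = SIG_FAIL selects (IDLE, A_GO)

mode=IDLE action=A_GO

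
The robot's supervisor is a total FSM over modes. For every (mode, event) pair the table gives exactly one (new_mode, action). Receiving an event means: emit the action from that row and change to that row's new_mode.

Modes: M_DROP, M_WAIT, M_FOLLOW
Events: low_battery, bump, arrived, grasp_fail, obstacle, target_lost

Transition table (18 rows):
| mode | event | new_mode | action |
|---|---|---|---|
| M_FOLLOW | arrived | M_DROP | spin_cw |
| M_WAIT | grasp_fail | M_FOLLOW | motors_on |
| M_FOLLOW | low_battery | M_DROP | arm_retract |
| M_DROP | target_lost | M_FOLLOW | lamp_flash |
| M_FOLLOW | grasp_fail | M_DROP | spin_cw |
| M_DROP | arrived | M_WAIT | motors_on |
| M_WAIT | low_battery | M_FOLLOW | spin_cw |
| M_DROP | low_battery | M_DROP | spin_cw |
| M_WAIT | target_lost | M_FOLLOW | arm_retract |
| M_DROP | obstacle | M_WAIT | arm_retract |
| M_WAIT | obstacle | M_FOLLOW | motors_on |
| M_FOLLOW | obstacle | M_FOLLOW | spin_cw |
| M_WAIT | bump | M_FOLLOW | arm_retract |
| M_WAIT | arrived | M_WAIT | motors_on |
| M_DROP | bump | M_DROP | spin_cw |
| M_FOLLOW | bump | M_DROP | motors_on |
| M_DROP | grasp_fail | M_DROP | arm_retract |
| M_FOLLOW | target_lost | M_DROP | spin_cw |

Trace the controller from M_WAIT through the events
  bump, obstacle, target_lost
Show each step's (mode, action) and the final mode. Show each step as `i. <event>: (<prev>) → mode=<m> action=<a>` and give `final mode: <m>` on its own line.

final mode: M_DROP

1. bump: (M_WAIT) → mode=M_FOLLOW action=arm_retract
2. obstacle: (M_FOLLOW) → mode=M_FOLLOW action=spin_cw
3. target_lost: (M_FOLLOW) → mode=M_DROP action=spin_cw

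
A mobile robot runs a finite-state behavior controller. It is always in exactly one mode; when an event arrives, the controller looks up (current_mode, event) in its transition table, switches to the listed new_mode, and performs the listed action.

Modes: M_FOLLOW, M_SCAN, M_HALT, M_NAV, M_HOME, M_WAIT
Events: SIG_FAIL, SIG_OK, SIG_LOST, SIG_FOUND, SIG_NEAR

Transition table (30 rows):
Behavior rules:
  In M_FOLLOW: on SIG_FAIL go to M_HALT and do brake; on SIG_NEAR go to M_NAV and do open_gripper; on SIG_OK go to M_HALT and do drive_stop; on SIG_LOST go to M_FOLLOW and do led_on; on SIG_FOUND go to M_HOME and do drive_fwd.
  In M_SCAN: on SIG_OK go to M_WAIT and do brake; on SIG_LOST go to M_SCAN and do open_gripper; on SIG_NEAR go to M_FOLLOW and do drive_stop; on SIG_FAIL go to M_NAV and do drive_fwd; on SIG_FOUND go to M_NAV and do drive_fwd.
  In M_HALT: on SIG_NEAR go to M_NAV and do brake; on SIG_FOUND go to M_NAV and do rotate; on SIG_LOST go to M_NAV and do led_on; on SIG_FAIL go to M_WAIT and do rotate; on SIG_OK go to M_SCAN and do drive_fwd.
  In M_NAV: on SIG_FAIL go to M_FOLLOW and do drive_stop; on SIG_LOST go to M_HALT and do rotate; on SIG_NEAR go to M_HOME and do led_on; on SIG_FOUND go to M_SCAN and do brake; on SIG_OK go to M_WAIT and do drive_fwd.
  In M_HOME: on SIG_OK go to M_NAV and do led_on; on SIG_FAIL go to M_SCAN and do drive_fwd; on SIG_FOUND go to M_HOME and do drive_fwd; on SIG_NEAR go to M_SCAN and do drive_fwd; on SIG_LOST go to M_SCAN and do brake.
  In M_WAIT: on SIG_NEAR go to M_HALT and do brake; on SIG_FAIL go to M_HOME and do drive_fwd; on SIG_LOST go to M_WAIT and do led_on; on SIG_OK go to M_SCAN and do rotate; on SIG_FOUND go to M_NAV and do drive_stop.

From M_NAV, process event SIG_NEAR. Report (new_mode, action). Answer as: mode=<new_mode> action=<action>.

current mode = M_NAV; filter table to that mode:
  (M_NAV, SIG_FAIL) → (M_FOLLOW, drive_stop)
  (M_NAV, SIG_LOST) → (M_HALT, rotate)
  (M_NAV, SIG_NEAR) → (M_HOME, led_on)  ← event matches
  (M_NAV, SIG_FOUND) → (M_SCAN, brake)
  (M_NAV, SIG_OK) → (M_WAIT, drive_fwd)
event = SIG_NEAR selects (M_HOME, led_on)

mode=M_HOME action=led_on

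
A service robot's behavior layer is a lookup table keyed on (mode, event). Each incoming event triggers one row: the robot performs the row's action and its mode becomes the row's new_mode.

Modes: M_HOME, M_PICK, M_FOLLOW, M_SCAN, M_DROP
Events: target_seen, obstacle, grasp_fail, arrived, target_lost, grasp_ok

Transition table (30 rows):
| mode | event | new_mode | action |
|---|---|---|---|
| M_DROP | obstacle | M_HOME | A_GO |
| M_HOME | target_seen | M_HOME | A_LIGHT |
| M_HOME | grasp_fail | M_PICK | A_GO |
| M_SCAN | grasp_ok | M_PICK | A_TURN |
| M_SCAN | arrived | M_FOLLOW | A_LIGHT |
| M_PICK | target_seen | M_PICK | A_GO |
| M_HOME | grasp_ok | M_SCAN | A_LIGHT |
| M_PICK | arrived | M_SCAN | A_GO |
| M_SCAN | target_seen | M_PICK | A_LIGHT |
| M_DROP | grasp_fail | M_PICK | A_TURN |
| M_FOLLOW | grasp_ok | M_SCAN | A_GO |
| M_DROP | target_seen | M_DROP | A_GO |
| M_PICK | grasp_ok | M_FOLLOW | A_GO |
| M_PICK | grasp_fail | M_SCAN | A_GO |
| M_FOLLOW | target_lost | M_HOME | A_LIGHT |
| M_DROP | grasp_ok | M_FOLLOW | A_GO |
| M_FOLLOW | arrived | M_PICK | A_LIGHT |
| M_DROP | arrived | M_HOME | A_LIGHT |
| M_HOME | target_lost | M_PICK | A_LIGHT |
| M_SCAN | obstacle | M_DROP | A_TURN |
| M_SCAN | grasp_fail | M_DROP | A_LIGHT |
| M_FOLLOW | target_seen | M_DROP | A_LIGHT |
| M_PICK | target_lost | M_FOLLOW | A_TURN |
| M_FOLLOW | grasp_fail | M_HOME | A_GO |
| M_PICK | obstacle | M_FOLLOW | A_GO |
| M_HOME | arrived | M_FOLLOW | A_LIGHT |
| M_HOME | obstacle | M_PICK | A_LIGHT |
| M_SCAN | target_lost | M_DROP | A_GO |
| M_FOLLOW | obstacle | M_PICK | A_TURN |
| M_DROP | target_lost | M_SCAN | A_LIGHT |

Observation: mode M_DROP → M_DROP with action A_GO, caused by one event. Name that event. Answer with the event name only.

target_seen

try target_seen: (M_DROP, target_seen) → (M_DROP, A_GO)  ← matches
try obstacle: (M_DROP, obstacle) → (M_HOME, A_GO)
try grasp_fail: (M_DROP, grasp_fail) → (M_PICK, A_TURN)
try arrived: (M_DROP, arrived) → (M_HOME, A_LIGHT)
try target_lost: (M_DROP, target_lost) → (M_SCAN, A_LIGHT)
try grasp_ok: (M_DROP, grasp_ok) → (M_FOLLOW, A_GO)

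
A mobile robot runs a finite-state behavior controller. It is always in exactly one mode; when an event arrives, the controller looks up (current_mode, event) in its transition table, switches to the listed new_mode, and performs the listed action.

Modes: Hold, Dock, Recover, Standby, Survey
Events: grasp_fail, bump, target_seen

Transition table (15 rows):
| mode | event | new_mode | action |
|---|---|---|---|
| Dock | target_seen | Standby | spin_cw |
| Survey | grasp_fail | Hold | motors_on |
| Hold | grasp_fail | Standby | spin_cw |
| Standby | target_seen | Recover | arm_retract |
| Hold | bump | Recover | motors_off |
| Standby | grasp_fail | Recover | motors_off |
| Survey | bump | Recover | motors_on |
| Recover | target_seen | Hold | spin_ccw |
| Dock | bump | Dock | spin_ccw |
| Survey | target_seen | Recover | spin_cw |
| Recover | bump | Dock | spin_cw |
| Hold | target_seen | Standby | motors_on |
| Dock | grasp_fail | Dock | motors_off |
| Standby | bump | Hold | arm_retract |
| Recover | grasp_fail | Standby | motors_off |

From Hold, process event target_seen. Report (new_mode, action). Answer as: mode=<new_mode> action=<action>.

mode=Standby action=motors_on

current mode = Hold; filter table to that mode:
  (Hold, grasp_fail) → (Standby, spin_cw)
  (Hold, bump) → (Recover, motors_off)
  (Hold, target_seen) → (Standby, motors_on)  ← event matches
event = target_seen selects (Standby, motors_on)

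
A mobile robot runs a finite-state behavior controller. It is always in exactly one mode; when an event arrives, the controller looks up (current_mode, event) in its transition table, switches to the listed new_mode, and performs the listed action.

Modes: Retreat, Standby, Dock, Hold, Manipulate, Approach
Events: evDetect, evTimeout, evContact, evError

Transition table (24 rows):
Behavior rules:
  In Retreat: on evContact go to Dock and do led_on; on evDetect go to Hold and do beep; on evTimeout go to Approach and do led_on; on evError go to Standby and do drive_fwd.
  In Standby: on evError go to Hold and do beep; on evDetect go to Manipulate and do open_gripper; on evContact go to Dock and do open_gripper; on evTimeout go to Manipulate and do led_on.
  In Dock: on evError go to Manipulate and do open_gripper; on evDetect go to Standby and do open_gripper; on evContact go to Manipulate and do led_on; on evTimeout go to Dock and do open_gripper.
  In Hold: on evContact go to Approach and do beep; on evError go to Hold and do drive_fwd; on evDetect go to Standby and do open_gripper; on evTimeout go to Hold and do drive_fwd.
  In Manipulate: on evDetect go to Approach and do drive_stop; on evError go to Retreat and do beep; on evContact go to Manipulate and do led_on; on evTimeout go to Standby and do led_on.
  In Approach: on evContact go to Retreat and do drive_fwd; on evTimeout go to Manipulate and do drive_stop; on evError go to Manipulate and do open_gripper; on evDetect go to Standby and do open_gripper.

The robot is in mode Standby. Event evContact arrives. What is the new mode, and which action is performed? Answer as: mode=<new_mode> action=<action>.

mode=Dock action=open_gripper

current mode = Standby; filter table to that mode:
  (Standby, evError) → (Hold, beep)
  (Standby, evDetect) → (Manipulate, open_gripper)
  (Standby, evContact) → (Dock, open_gripper)  ← event matches
  (Standby, evTimeout) → (Manipulate, led_on)
event = evContact selects (Dock, open_gripper)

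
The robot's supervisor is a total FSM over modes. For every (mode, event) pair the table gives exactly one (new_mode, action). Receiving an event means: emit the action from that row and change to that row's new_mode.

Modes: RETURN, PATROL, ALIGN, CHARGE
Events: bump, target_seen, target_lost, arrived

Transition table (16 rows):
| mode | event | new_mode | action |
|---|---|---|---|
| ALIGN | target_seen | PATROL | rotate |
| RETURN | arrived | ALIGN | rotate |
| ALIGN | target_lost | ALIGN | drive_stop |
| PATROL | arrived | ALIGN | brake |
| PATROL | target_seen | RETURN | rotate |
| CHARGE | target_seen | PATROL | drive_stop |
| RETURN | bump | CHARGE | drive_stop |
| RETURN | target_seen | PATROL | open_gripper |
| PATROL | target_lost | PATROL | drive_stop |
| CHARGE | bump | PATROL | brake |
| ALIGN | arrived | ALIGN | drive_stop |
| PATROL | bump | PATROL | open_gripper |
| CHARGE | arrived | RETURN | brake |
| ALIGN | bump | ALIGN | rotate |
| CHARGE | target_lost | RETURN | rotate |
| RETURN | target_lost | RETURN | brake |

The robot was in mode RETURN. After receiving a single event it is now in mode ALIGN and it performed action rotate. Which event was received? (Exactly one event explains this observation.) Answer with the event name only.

arrived

try bump: (RETURN, bump) → (CHARGE, drive_stop)
try target_seen: (RETURN, target_seen) → (PATROL, open_gripper)
try target_lost: (RETURN, target_lost) → (RETURN, brake)
try arrived: (RETURN, arrived) → (ALIGN, rotate)  ← matches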